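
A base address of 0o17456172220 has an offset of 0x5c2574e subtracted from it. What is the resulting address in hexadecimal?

0x76f69d42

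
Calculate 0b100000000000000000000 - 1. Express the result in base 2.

The trailing 20 digits are 0, so subtracting 1 borrows through: they become 1 and the next digit up decrements.

0b11111111111111111111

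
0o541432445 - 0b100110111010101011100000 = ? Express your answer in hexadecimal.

0x4ea8a45

0o541432445 = 0x5863525 in hexadecimal.
0b100110111010101011100000 = 0x9baae0 in hexadecimal.
Subtract column by column in base 16:
  5-0 → 5
  2-e → 4 (borrow)
  5-a-1 → a (borrow)
  3-a-1 → 8 (borrow)
  6-b-1 → a (borrow)
  8-9-1 → e (borrow)
  5-0-1 → 4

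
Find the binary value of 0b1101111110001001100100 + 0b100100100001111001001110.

Add column by column in base 2, right to left:
  0+0 = 0
  0+1 = 1
  1+1 = 0 carry 1
  0+1+1 = 0 carry 1
  0+0+1 = 1
  1+0 = 1
  1+1 = 0 carry 1
  0+0+1 = 1
  0+0 = 0
  1+1 = 0 carry 1
  0+1+1 = 0 carry 1
  0+1+1 = 0 carry 1
  0+1+1 = 0 carry 1
  1+0+1 = 0 carry 1
  1+0+1 = 0 carry 1
  1+0+1 = 0 carry 1
  1+0+1 = 0 carry 1
  1+1+1 = 1 carry 1
  1+0+1 = 0 carry 1
  0+0+1 = 1
  1+1 = 0 carry 1
  1+0+1 = 0 carry 1
  0+0+1 = 1
  0+1 = 1

0b110010100000000010110010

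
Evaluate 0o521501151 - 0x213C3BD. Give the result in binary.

0b11001100101011111010101100

0o521501151 = 0b101010001101000001001101001 in binary.
0x213C3BD = 0b10000100111100001110111101 in binary.
Subtract column by column in base 2:
  1-1 → 0
  0-0 → 0
  0-1 → 1 (borrow)
  1-1-1 → 1 (borrow)
  0-1-1 → 0 (borrow)
  1-1-1 → 1 (borrow)
  1-0-1 → 0
  0-1 → 1 (borrow)
  0-1-1 → 0 (borrow)
  1-1-1 → 1 (borrow)
  0-0-1 → 1 (borrow)
  0-0-1 → 1 (borrow)
  0-0-1 → 1 (borrow)
  0-0-1 → 1 (borrow)
  0-1-1 → 0 (borrow)
  1-1-1 → 1 (borrow)
  0-1-1 → 0 (borrow)
  1-1-1 → 1 (borrow)
  1-0-1 → 0
  0-0 → 0
  0-1 → 1 (borrow)
  0-0-1 → 1 (borrow)
  1-0-1 → 0
  0-0 → 0
  1-0 → 1
  0-1 → 1 (borrow)
  1-0-1 → 0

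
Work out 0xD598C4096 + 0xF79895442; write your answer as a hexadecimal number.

Add column by column in base 16, right to left:
  6+2 = 8
  9+4 = D
  0+4 = 4
  4+5 = 9
  C+9 = 5 carry 1
  8+8+1 = 1 carry 1
  9+9+1 = 3 carry 1
  5+7+1 = D
  D+F = C carry 1
  final carry 1

0x1CD31594D8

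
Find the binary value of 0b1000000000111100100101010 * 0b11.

Multiply each base-2 digit by 3, carrying:
  0×3 = 0 → write 0
  1×3 = 3 → write 1 carry 1
  0×3+1 = 1 → write 1
  1×3 = 3 → write 1 carry 1
  0×3+1 = 1 → write 1
  1×3 = 3 → write 1 carry 1
  0×3+1 = 1 → write 1
  0×3 = 0 → write 0
  1×3 = 3 → write 1 carry 1
  0×3+1 = 1 → write 1
  0×3 = 0 → write 0
  1×3 = 3 → write 1 carry 1
  1×3+1 = 4 → write 0 carry 2
  1×3+2 = 5 → write 1 carry 2
  1×3+2 = 5 → write 1 carry 2
  0×3+2 = 2 → write 0 carry 1
  0×3+1 = 1 → write 1
  0×3 = 0 → write 0
  0×3 = 0 → write 0
  0×3 = 0 → write 0
  0×3 = 0 → write 0
  0×3 = 0 → write 0
  0×3 = 0 → write 0
  0×3 = 0 → write 0
  1×3 = 3 → write 1 carry 1
  remaining carry: 1

0b11000000010110101101111110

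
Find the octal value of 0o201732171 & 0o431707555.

0o001702151

AND each oct digit independently (no carries):
  2&4=0, 0&3=0, 1&1=1, 7&7=7, 3&0=0, 2&7=2, 1&5=1, 7&5=5, 1&5=1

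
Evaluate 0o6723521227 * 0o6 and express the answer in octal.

Multiply each base-8 digit by 6, carrying:
  7×6 = 42 → write 2 carry 5
  2×6+5 = 17 → write 1 carry 2
  2×6+2 = 14 → write 6 carry 1
  1×6+1 = 7 → write 7
  2×6 = 12 → write 4 carry 1
  5×6+1 = 31 → write 7 carry 3
  3×6+3 = 21 → write 5 carry 2
  2×6+2 = 14 → write 6 carry 1
  7×6+1 = 43 → write 3 carry 5
  6×6+5 = 41 → write 1 carry 5
  remaining carry: 5

0o51365747612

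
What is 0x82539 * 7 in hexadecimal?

0x39048F

Multiply each base-16 digit by 7, carrying:
  9×7 = 63 → write F carry 3
  3×7+3 = 24 → write 8 carry 1
  5×7+1 = 36 → write 4 carry 2
  2×7+2 = 16 → write 0 carry 1
  8×7+1 = 57 → write 9 carry 3
  remaining carry: 3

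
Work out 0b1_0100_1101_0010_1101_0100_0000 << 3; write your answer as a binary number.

0b1010011010010110101000000000

Left shift by 3: append 3 zero bits.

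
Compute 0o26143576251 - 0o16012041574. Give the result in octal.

Subtract column by column in base 8:
  1-4 → 5 (borrow)
  5-7-1 → 5 (borrow)
  2-5-1 → 4 (borrow)
  6-1-1 → 4
  7-4 → 3
  5-0 → 5
  3-2 → 1
  4-1 → 3
  1-0 → 1
  6-6 → 0
  2-1 → 1

0o10131534455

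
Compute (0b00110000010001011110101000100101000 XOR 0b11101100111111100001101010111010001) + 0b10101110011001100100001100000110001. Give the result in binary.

First 0b00110000010001011110101000100101000 XOR 0b11101100111111100001101010111010001 = 0b11011100101110111111000010011111001.
Add column by column in base 2, right to left:
  1+1 = 0 carry 1
  0+0+1 = 1
  0+0 = 0
  1+0 = 1
  1+1 = 0 carry 1
  1+1+1 = 1 carry 1
  1+0+1 = 0 carry 1
  1+0+1 = 0 carry 1
  0+0+1 = 1
  0+0 = 0
  1+0 = 1
  0+1 = 1
  0+1 = 1
  0+0 = 0
  0+0 = 0
  1+0 = 1
  1+0 = 1
  1+1 = 0 carry 1
  1+0+1 = 0 carry 1
  1+0+1 = 0 carry 1
  1+1+1 = 1 carry 1
  0+1+1 = 0 carry 1
  1+0+1 = 0 carry 1
  1+0+1 = 0 carry 1
  1+1+1 = 1 carry 1
  0+1+1 = 0 carry 1
  1+0+1 = 0 carry 1
  0+0+1 = 1
  0+1 = 1
  1+1 = 0 carry 1
  1+1+1 = 1 carry 1
  1+0+1 = 0 carry 1
  0+1+1 = 0 carry 1
  1+0+1 = 0 carry 1
  1+1+1 = 1 carry 1
  final carry 1

0b110001011001000100011001110100101010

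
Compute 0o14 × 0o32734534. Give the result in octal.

0o503130120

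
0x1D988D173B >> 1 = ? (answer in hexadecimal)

1 bits is not a whole number of base-16 digits; in binary: 1110110011000100011010001011100111011 >> 1 = 111011001100010001101000101110011101.

0xECC468B9D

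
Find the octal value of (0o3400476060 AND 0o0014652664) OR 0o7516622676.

0o7516672676

0o3400476060 AND 0o0014652664 = 0o0000452060.
Then OR with 0o7516622676.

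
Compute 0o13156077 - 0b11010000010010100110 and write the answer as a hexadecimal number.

0x1FD799

0o13156077 = 0x2CDC3F in hexadecimal.
0b11010000010010100110 = 0xD04A6 in hexadecimal.
Subtract column by column in base 16:
  F-6 → 9
  3-A → 9 (borrow)
  C-4-1 → 7
  D-0 → D
  C-D → F (borrow)
  2-0-1 → 1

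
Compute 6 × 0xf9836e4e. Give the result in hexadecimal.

0x5d91495d4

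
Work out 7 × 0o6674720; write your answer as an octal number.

Multiply each base-8 digit by 7, carrying:
  0×7 = 0 → write 0
  2×7 = 14 → write 6 carry 1
  7×7+1 = 50 → write 2 carry 6
  4×7+6 = 34 → write 2 carry 4
  7×7+4 = 53 → write 5 carry 6
  6×7+6 = 48 → write 0 carry 6
  6×7+6 = 48 → write 0 carry 6
  remaining carry: 6

0o60052260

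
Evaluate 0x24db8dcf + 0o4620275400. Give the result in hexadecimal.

0x4b1d08cf

0o4620275400 = 0x26417b00 in hexadecimal.
Add column by column in base 16, right to left:
  f+0 = f
  c+0 = c
  d+b = 8 carry 1
  8+7+1 = 0 carry 1
  b+1+1 = d
  d+4 = 1 carry 1
  4+6+1 = b
  2+2 = 4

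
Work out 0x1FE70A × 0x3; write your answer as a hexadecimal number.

Multiply each base-16 digit by 3, carrying:
  A×3 = 30 → write E carry 1
  0×3+1 = 1 → write 1
  7×3 = 21 → write 5 carry 1
  E×3+1 = 43 → write B carry 2
  F×3+2 = 47 → write F carry 2
  1×3+2 = 5 → write 5

0x5FB51E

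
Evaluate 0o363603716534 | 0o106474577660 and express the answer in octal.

0o367677777774

OR each oct digit independently (no carries):
  3|1=3, 6|0=6, 3|6=7, 6|4=6, 0|7=7, 3|4=7, 7|5=7, 1|7=7, 6|7=7, 5|6=7, 3|6=7, 4|0=4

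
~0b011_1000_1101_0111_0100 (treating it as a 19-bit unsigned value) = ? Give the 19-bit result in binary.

0b1000111001010001011

Invert each bit: 0111000110101110100 → 1000111001010001011.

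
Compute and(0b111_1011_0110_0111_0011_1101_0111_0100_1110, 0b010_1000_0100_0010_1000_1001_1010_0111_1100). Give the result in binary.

0b01010000100001000001001001001001100

AND bit by bit (1 only where both bits are 1):
  11110110110011100111101011101001110
& 01010000100001010001001101001111100
= 01010000100001000001001001001001100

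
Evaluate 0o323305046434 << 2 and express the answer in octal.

0o1515424232160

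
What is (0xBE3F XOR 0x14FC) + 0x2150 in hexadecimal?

First 0xBE3F XOR 0x14FC = 0xAAC3.
Add column by column in base 16, right to left:
  3+0 = 3
  C+5 = 1 carry 1
  A+1+1 = C
  A+2 = C

0xCC13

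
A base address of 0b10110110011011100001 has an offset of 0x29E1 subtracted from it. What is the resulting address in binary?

0x29E1 = 0b10100111100001 in binary.
Subtract column by column in base 2:
  1-1 → 0
  0-0 → 0
  0-0 → 0
  0-0 → 0
  0-0 → 0
  1-1 → 0
  1-1 → 0
  1-1 → 0
  0-1 → 1 (borrow)
  1-0-1 → 0
  1-0 → 1
  0-1 → 1 (borrow)
  0-0-1 → 1 (borrow)
  1-1-1 → 1 (borrow)
  1-0-1 → 0
  0-0 → 0
  1-0 → 1
  1-0 → 1
  0-0 → 0
  1-0 → 1

0b10110011110100000000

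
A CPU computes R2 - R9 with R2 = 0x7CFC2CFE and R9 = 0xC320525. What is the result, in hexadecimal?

0x70CA27D9

Subtract column by column in base 16:
  E-5 → 9
  F-2 → D
  C-5 → 7
  2-0 → 2
  C-2 → A
  F-3 → C
  C-C → 0
  7-0 → 7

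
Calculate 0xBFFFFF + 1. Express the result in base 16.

The trailing 5 digits are F (max in base 16), so adding 1 cascades: they roll to 0 and the next digit up increments.

0xC00000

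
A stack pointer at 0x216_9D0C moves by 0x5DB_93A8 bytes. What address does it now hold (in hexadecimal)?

Add column by column in base 16, right to left:
  C+8 = 4 carry 1
  0+A+1 = B
  D+3 = 0 carry 1
  9+9+1 = 3 carry 1
  6+B+1 = 2 carry 1
  1+D+1 = F
  2+5 = 7

0x7F230B4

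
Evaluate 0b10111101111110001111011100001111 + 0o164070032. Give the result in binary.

0b10111111110010010110011100101001

0o164070032 = 0b1110100000111000000011010 in binary.
Add column by column in base 2, right to left:
  1+0 = 1
  1+1 = 0 carry 1
  1+0+1 = 0 carry 1
  1+1+1 = 1 carry 1
  0+1+1 = 0 carry 1
  0+0+1 = 1
  0+0 = 0
  0+0 = 0
  1+0 = 1
  1+0 = 1
  1+0 = 1
  0+0 = 0
  1+1 = 0 carry 1
  1+1+1 = 1 carry 1
  1+1+1 = 1 carry 1
  1+0+1 = 0 carry 1
  0+0+1 = 1
  0+0 = 0
  0+0 = 0
  1+0 = 1
  1+1 = 0 carry 1
  1+0+1 = 0 carry 1
  1+1+1 = 1 carry 1
  1+1+1 = 1 carry 1
  1+1+1 = 1 carry 1
  0+0+1 = 1
  1+0 = 1
  1+0 = 1
  1+0 = 1
  1+0 = 1
  0+0 = 0
  1+0 = 1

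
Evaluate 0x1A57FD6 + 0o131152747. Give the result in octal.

0o302452675

0x1A57FD6 = 0o151277726 in octal.
Add column by column in base 8, right to left:
  6+7 = 5 carry 1
  2+4+1 = 7
  7+7 = 6 carry 1
  7+2+1 = 2 carry 1
  7+5+1 = 5 carry 1
  2+1+1 = 4
  1+1 = 2
  5+3 = 0 carry 1
  1+1+1 = 3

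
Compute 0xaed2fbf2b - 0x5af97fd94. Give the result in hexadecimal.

0x53d97c197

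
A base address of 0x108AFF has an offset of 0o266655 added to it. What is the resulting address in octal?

0o4374254

0x108AFF = 0o4105377 in octal.
Add column by column in base 8, right to left:
  7+5 = 4 carry 1
  7+5+1 = 5 carry 1
  3+6+1 = 2 carry 1
  5+6+1 = 4 carry 1
  0+6+1 = 7
  1+2 = 3
  4+0 = 4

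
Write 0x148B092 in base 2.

0b1010010001011000010010010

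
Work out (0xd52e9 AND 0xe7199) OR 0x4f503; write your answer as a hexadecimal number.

0xcf58b

0xd52e9 AND 0xe7199 = 0xc5089.
Then OR with 0x4f503.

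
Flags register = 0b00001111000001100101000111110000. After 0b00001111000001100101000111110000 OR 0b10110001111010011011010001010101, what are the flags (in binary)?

OR bit by bit (1 where either bit is 1):
  00001111000001100101000111110000
| 10110001111010011011010001010101
= 10111111111011111111010111110101

0b10111111111011111111010111110101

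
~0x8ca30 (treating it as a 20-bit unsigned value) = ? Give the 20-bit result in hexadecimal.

0x735cf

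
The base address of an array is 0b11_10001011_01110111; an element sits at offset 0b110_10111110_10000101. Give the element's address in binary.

0b10100100100111111100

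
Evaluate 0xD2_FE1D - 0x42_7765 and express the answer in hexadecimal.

0x9086B8

Subtract column by column in base 16:
  D-5 → 8
  1-6 → B (borrow)
  E-7-1 → 6
  F-7 → 8
  2-2 → 0
  D-4 → 9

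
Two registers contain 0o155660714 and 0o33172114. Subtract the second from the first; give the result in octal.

0o122466600

Subtract column by column in base 8:
  4-4 → 0
  1-1 → 0
  7-1 → 6
  0-2 → 6 (borrow)
  6-7-1 → 6 (borrow)
  6-1-1 → 4
  5-3 → 2
  5-3 → 2
  1-0 → 1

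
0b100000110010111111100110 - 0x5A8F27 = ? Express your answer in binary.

0b1010001010000010111111

0x5A8F27 = 0b10110101000111100100111 in binary.
Subtract column by column in base 2:
  0-1 → 1 (borrow)
  1-1-1 → 1 (borrow)
  1-1-1 → 1 (borrow)
  0-0-1 → 1 (borrow)
  0-0-1 → 1 (borrow)
  1-1-1 → 1 (borrow)
  1-0-1 → 0
  1-0 → 1
  1-1 → 0
  1-1 → 0
  1-1 → 0
  1-1 → 0
  0-0 → 0
  1-0 → 1
  0-0 → 0
  0-1 → 1 (borrow)
  1-0-1 → 0
  1-1 → 0
  0-0 → 0
  0-1 → 1 (borrow)
  0-1-1 → 0 (borrow)
  0-0-1 → 1 (borrow)
  0-1-1 → 0 (borrow)
  1-0-1 → 0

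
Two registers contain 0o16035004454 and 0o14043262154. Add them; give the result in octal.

0o32100266630

Add column by column in base 8, right to left:
  4+4 = 0 carry 1
  5+5+1 = 3 carry 1
  4+1+1 = 6
  4+2 = 6
  0+6 = 6
  0+2 = 2
  5+3 = 0 carry 1
  3+4+1 = 0 carry 1
  0+0+1 = 1
  6+4 = 2 carry 1
  1+1+1 = 3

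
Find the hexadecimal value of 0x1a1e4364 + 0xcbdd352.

Add column by column in base 16, right to left:
  4+2 = 6
  6+5 = b
  3+3 = 6
  4+d = 1 carry 1
  e+d+1 = c carry 1
  1+b+1 = d
  a+c = 6 carry 1
  1+0+1 = 2

0x26dc16b6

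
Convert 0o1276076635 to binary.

Each octal digit is 3 bits: 1=001 2=010 7=111 6=110 0=000 7=111 6=110 6=110 3=011 5=101.

0b1010111110000111110110011101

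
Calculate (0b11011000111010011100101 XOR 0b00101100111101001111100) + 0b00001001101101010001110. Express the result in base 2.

First 0b11011000111010011100101 XOR 0b00101100111101001111100 = 0b11110100000111010011001.
Add column by column in base 2, right to left:
  1+0 = 1
  0+1 = 1
  0+1 = 1
  1+1 = 0 carry 1
  1+0+1 = 0 carry 1
  0+0+1 = 1
  0+0 = 0
  1+1 = 0 carry 1
  0+0+1 = 1
  1+1 = 0 carry 1
  1+0+1 = 0 carry 1
  1+1+1 = 1 carry 1
  0+1+1 = 0 carry 1
  0+0+1 = 1
  0+1 = 1
  0+1 = 1
  0+0 = 0
  1+0 = 1
  0+1 = 1
  1+0 = 1
  1+0 = 1
  1+0 = 1
  1+0 = 1

0b11111101110100100100111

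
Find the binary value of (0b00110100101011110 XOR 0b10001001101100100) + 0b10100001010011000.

First 0b00110100101011110 XOR 0b10001001101100100 = 0b10111101000111010.
Add column by column in base 2, right to left:
  0+0 = 0
  1+0 = 1
  0+0 = 0
  1+1 = 0 carry 1
  1+1+1 = 1 carry 1
  1+0+1 = 0 carry 1
  0+0+1 = 1
  0+1 = 1
  0+0 = 0
  1+1 = 0 carry 1
  0+0+1 = 1
  1+0 = 1
  1+0 = 1
  1+0 = 1
  1+1 = 0 carry 1
  0+0+1 = 1
  1+1 = 0 carry 1
  final carry 1

0b101011110011010010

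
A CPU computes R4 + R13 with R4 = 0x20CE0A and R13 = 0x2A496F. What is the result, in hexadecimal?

Add column by column in base 16, right to left:
  A+F = 9 carry 1
  0+6+1 = 7
  E+9 = 7 carry 1
  C+4+1 = 1 carry 1
  0+A+1 = B
  2+2 = 4

0x4B1779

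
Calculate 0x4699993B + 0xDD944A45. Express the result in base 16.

Add column by column in base 16, right to left:
  B+5 = 0 carry 1
  3+4+1 = 8
  9+A = 3 carry 1
  9+4+1 = E
  9+4 = D
  9+9 = 2 carry 1
  6+D+1 = 4 carry 1
  4+D+1 = 2 carry 1
  final carry 1

0x1242DE380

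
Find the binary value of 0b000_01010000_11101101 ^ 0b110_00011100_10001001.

XOR bit by bit (1 where the bits differ):
  0000101000011101101
^ 1100001110010001001
= 1100100110001100100

0b1100100110001100100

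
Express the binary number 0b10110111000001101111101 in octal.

Group the bits in threes: 010 110 111 000 001 101 111 101 → 26701575.

0o26701575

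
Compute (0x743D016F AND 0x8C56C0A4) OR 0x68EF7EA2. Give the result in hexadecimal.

0x743D016F AND 0x8C56C0A4 = 0x04140024.
Then OR with 0x68EF7EA2.

0x6CFF7EA6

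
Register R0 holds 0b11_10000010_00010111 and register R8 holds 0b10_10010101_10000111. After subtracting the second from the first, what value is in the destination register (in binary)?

Subtract column by column in base 2:
  1-1 → 0
  1-1 → 0
  1-1 → 0
  0-0 → 0
  1-0 → 1
  0-0 → 0
  0-0 → 0
  0-1 → 1 (borrow)
  0-1-1 → 0 (borrow)
  1-0-1 → 0
  0-1 → 1 (borrow)
  0-0-1 → 1 (borrow)
  0-1-1 → 0 (borrow)
  0-0-1 → 1 (borrow)
  0-0-1 → 1 (borrow)
  1-1-1 → 1 (borrow)
  1-0-1 → 0
  1-1 → 0

0b1110110010010000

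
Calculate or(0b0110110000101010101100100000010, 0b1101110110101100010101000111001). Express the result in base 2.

0b1111110110101110111101100111011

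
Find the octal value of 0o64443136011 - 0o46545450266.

0o15675465523

Subtract column by column in base 8:
  1-6 → 3 (borrow)
  1-6-1 → 2 (borrow)
  0-2-1 → 5 (borrow)
  6-0-1 → 5
  3-5 → 6 (borrow)
  1-4-1 → 4 (borrow)
  3-5-1 → 5 (borrow)
  4-4-1 → 7 (borrow)
  4-5-1 → 6 (borrow)
  4-6-1 → 5 (borrow)
  6-4-1 → 1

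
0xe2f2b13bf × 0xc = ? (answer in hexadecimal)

Multiply each base-16 digit by 12, carrying:
  f×12 = 180 → write 4 carry 11
  b×12+11 = 143 → write f carry 8
  3×12+8 = 44 → write c carry 2
  1×12+2 = 14 → write e
  b×12 = 132 → write 4 carry 8
  2×12+8 = 32 → write 0 carry 2
  f×12+2 = 182 → write 6 carry 11
  2×12+11 = 35 → write 3 carry 2
  e×12+2 = 170 → write a carry 10
  remaining carry: a

0xaa3604ecf4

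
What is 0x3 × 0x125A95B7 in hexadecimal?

0x370FC125

Multiply each base-16 digit by 3, carrying:
  7×3 = 21 → write 5 carry 1
  B×3+1 = 34 → write 2 carry 2
  5×3+2 = 17 → write 1 carry 1
  9×3+1 = 28 → write C carry 1
  A×3+1 = 31 → write F carry 1
  5×3+1 = 16 → write 0 carry 1
  2×3+1 = 7 → write 7
  1×3 = 3 → write 3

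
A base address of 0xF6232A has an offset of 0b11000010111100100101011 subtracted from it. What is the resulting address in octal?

0xF6232A = 0o75421452 in octal.
0b11000010111100100101011 = 0o30274453 in octal.
Subtract column by column in base 8:
  2-3 → 7 (borrow)
  5-5-1 → 7 (borrow)
  4-4-1 → 7 (borrow)
  1-4-1 → 4 (borrow)
  2-7-1 → 2 (borrow)
  4-2-1 → 1
  5-0 → 5
  7-3 → 4

0o45124777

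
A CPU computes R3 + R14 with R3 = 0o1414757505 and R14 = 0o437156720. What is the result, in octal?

Add column by column in base 8, right to left:
  5+0 = 5
  0+2 = 2
  5+7 = 4 carry 1
  7+6+1 = 6 carry 1
  5+5+1 = 3 carry 1
  7+1+1 = 1 carry 1
  4+7+1 = 4 carry 1
  1+3+1 = 5
  4+4 = 0 carry 1
  1+0+1 = 2

0o2054136425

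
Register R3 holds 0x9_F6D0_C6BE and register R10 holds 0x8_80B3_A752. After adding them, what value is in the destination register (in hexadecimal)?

0x1277846E10

Add column by column in base 16, right to left:
  E+2 = 0 carry 1
  B+5+1 = 1 carry 1
  6+7+1 = E
  C+A = 6 carry 1
  0+3+1 = 4
  D+B = 8 carry 1
  6+0+1 = 7
  F+8 = 7 carry 1
  9+8+1 = 2 carry 1
  final carry 1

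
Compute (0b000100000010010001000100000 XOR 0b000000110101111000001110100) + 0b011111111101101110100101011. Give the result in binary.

First 0b000100000010010001000100000 XOR 0b000000110101111000001110100 = 0b000100110111101001001010100.
Add column by column in base 2, right to left:
  0+1 = 1
  0+1 = 1
  1+0 = 1
  0+1 = 1
  1+0 = 1
  0+1 = 1
  1+0 = 1
  0+0 = 0
  0+1 = 1
  1+0 = 1
  0+1 = 1
  0+1 = 1
  1+1 = 0 carry 1
  0+0+1 = 1
  1+1 = 0 carry 1
  1+1+1 = 1 carry 1
  1+0+1 = 0 carry 1
  1+1+1 = 1 carry 1
  0+1+1 = 0 carry 1
  1+1+1 = 1 carry 1
  1+1+1 = 1 carry 1
  0+1+1 = 0 carry 1
  0+1+1 = 0 carry 1
  1+1+1 = 1 carry 1
  0+1+1 = 0 carry 1
  0+1+1 = 0 carry 1
  final carry 1

0b100100110101010111101111111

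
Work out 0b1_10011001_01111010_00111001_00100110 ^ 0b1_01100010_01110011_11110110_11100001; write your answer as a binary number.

XOR bit by bit (1 where the bits differ):
  110011001011110100011100100100110
^ 101100010011100111111011011100001
= 011111011000010011100111111000111

0b011111011000010011100111111000111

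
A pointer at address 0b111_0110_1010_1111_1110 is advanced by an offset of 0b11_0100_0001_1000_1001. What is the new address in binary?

Add column by column in base 2, right to left:
  0+1 = 1
  1+0 = 1
  1+0 = 1
  1+1 = 0 carry 1
  1+0+1 = 0 carry 1
  1+0+1 = 0 carry 1
  1+0+1 = 0 carry 1
  1+1+1 = 1 carry 1
  0+1+1 = 0 carry 1
  1+0+1 = 0 carry 1
  0+0+1 = 1
  1+0 = 1
  0+0 = 0
  1+0 = 1
  1+1 = 0 carry 1
  0+0+1 = 1
  1+1 = 0 carry 1
  1+1+1 = 1 carry 1
  1+0+1 = 0 carry 1
  final carry 1

0b10101010110010000111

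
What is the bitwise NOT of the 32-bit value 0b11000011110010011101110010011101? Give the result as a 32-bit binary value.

Invert each bit: 11000011110010011101110010011101 → 00111100001101100010001101100010.

0b00111100001101100010001101100010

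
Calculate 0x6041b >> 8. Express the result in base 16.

0x604

Shifting right by 8 bits = 2 hex digits: drop the last 2.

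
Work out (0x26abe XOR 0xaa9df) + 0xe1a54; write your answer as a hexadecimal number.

First 0x26abe XOR 0xaa9df = 0x8c361.
Add column by column in base 16, right to left:
  1+4 = 5
  6+5 = b
  3+a = d
  c+1 = d
  8+e = 6 carry 1
  final carry 1

0x16ddb5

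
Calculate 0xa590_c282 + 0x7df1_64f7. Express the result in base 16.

0x123822779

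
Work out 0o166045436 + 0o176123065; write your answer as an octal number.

Add column by column in base 8, right to left:
  6+5 = 3 carry 1
  3+6+1 = 2 carry 1
  4+0+1 = 5
  5+3 = 0 carry 1
  4+2+1 = 7
  0+1 = 1
  6+6 = 4 carry 1
  6+7+1 = 6 carry 1
  1+1+1 = 3

0o364170523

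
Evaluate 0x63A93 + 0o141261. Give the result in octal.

0x63A93 = 0o1435223 in octal.
Add column by column in base 8, right to left:
  3+1 = 4
  2+6 = 0 carry 1
  2+2+1 = 5
  5+1 = 6
  3+4 = 7
  4+1 = 5
  1+0 = 1

0o1576504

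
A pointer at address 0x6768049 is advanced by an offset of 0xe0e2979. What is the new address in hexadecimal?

Add column by column in base 16, right to left:
  9+9 = 2 carry 1
  4+7+1 = c
  0+9 = 9
  8+2 = a
  6+e = 4 carry 1
  7+0+1 = 8
  6+e = 4 carry 1
  final carry 1

0x1484a9c2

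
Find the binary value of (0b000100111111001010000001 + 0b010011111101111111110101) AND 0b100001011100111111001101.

0b11100001001000100

Add column by column in base 2, right to left:
  1+1 = 0 carry 1
  0+0+1 = 1
  0+1 = 1
  0+0 = 0
  0+1 = 1
  0+1 = 1
  0+1 = 1
  1+1 = 0 carry 1
  0+1+1 = 0 carry 1
  1+1+1 = 1 carry 1
  0+1+1 = 0 carry 1
  0+1+1 = 0 carry 1
  1+1+1 = 1 carry 1
  1+0+1 = 0 carry 1
  1+1+1 = 1 carry 1
  1+1+1 = 1 carry 1
  1+1+1 = 1 carry 1
  1+1+1 = 1 carry 1
  0+1+1 = 0 carry 1
  0+1+1 = 0 carry 1
  1+0+1 = 0 carry 1
  0+0+1 = 1
  0+1 = 1
Sum = 0b11000111101001001110110; now AND with 0b100001011100111111001101:
  011000111101001001110110
& 100001011100111111001101
= 000000011100001001000100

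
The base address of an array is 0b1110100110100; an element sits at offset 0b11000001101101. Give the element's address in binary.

Add column by column in base 2, right to left:
  0+1 = 1
  0+0 = 0
  1+1 = 0 carry 1
  0+1+1 = 0 carry 1
  1+0+1 = 0 carry 1
  1+1+1 = 1 carry 1
  0+1+1 = 0 carry 1
  0+0+1 = 1
  1+0 = 1
  0+0 = 0
  1+0 = 1
  1+0 = 1
  1+1 = 0 carry 1
  0+1+1 = 0 carry 1
  final carry 1

0b100110110100001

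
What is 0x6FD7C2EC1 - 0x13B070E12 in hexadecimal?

Subtract column by column in base 16:
  1-2 → F (borrow)
  C-1-1 → A
  E-E → 0
  2-0 → 2
  C-7 → 5
  7-0 → 7
  D-B → 2
  F-3 → C
  6-1 → 5

0x5C27520AF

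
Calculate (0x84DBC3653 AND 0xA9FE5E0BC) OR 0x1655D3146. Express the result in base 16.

0x84DBC3653 AND 0xA9FE5E0BC = 0x80DA42010.
Then OR with 0x1655D3146.

0x96DFD3156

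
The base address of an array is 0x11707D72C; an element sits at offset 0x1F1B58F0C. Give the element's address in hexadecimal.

0x308BD6638

Add column by column in base 16, right to left:
  C+C = 8 carry 1
  2+0+1 = 3
  7+F = 6 carry 1
  D+8+1 = 6 carry 1
  7+5+1 = D
  0+B = B
  7+1 = 8
  1+F = 0 carry 1
  1+1+1 = 3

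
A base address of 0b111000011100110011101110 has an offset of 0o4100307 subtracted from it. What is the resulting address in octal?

0b111000011100110011101110 = 0o70346356 in octal.
Subtract column by column in base 8:
  6-7 → 7 (borrow)
  5-0-1 → 4
  3-3 → 0
  6-0 → 6
  4-0 → 4
  3-1 → 2
  0-4 → 4 (borrow)
  7-0-1 → 6

0o64246047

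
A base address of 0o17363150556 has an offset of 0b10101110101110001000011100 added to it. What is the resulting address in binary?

0b1111110100001111011001110001010

0o17363150556 = 0b1111011110011001101000101101110 in binary.
Add column by column in base 2, right to left:
  0+0 = 0
  1+0 = 1
  1+1 = 0 carry 1
  1+1+1 = 1 carry 1
  0+1+1 = 0 carry 1
  1+0+1 = 0 carry 1
  1+0+1 = 0 carry 1
  0+0+1 = 1
  1+0 = 1
  0+1 = 1
  0+0 = 0
  0+0 = 0
  1+0 = 1
  0+1 = 1
  1+1 = 0 carry 1
  1+1+1 = 1 carry 1
  0+0+1 = 1
  0+1 = 1
  1+0 = 1
  1+1 = 0 carry 1
  0+1+1 = 0 carry 1
  0+1+1 = 0 carry 1
  1+0+1 = 0 carry 1
  1+1+1 = 1 carry 1
  1+0+1 = 0 carry 1
  1+1+1 = 1 carry 1
  0+0+1 = 1
  1+0 = 1
  1+0 = 1
  1+0 = 1
  1+0 = 1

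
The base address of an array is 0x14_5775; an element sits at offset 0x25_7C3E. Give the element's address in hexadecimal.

0x39D3B3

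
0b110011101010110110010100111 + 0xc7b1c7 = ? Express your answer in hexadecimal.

0x73d1e6e

0b110011101010110110010100111 = 0x6756ca7 in hexadecimal.
Add column by column in base 16, right to left:
  7+7 = e
  a+c = 6 carry 1
  c+1+1 = e
  6+b = 1 carry 1
  5+7+1 = d
  7+c = 3 carry 1
  6+0+1 = 7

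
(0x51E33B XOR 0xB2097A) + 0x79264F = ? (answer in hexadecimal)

0x15D1090

First 0x51E33B XOR 0xB2097A = 0xE3EA41.
Add column by column in base 16, right to left:
  1+F = 0 carry 1
  4+4+1 = 9
  A+6 = 0 carry 1
  E+2+1 = 1 carry 1
  3+9+1 = D
  E+7 = 5 carry 1
  final carry 1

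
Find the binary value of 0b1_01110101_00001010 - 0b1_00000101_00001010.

Subtract column by column in base 2:
  0-0 → 0
  1-1 → 0
  0-0 → 0
  1-1 → 0
  0-0 → 0
  0-0 → 0
  0-0 → 0
  0-0 → 0
  1-1 → 0
  0-0 → 0
  1-1 → 0
  0-0 → 0
  1-0 → 1
  1-0 → 1
  1-0 → 1
  0-0 → 0
  1-1 → 0

0b111000000000000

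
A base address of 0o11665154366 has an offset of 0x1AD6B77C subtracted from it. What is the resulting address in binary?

0b110011111111100010000101111010

0o11665154366 = 0b1001110110101001101100011110110 in binary.
0x1AD6B77C = 0b11010110101101011011101111100 in binary.
Subtract column by column in base 2:
  0-0 → 0
  1-0 → 1
  1-1 → 0
  0-1 → 1 (borrow)
  1-1-1 → 1 (borrow)
  1-1-1 → 1 (borrow)
  1-1-1 → 1 (borrow)
  1-0-1 → 0
  0-1 → 1 (borrow)
  0-1-1 → 0 (borrow)
  0-1-1 → 0 (borrow)
  1-0-1 → 0
  1-1 → 0
  0-1 → 1 (borrow)
  1-0-1 → 0
  1-1 → 0
  0-0 → 0
  0-1 → 1 (borrow)
  1-1-1 → 1 (borrow)
  0-0-1 → 1 (borrow)
  1-1-1 → 1 (borrow)
  0-0-1 → 1 (borrow)
  1-1-1 → 1 (borrow)
  1-1-1 → 1 (borrow)
  0-0-1 → 1 (borrow)
  1-1-1 → 1 (borrow)
  1-0-1 → 0
  1-1 → 0
  0-1 → 1 (borrow)
  0-0-1 → 1 (borrow)
  1-0-1 → 0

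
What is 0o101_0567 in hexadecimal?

0x41177

Each octal digit is 3 bits: 1=001 0=000 1=001 0=000 5=101 6=110 7=111.
Group the bits into nibbles: 0100 0001 0001 0111 0111 → 41177.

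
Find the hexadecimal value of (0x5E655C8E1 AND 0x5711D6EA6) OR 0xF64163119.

0xF641779B9

0x5E655C8E1 AND 0x5711D6EA6 = 0x5601548A0.
Then OR with 0xF64163119.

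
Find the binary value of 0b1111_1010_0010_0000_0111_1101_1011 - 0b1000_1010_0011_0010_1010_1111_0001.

0b110111111101101110011101010

Subtract column by column in base 2:
  1-1 → 0
  1-0 → 1
  0-0 → 0
  1-0 → 1
  1-1 → 0
  0-1 → 1 (borrow)
  1-1-1 → 1 (borrow)
  1-1-1 → 1 (borrow)
  1-0-1 → 0
  1-1 → 0
  1-0 → 1
  0-1 → 1 (borrow)
  0-0-1 → 1 (borrow)
  0-1-1 → 0 (borrow)
  0-0-1 → 1 (borrow)
  0-0-1 → 1 (borrow)
  0-1-1 → 0 (borrow)
  1-1-1 → 1 (borrow)
  0-0-1 → 1 (borrow)
  0-0-1 → 1 (borrow)
  0-0-1 → 1 (borrow)
  1-1-1 → 1 (borrow)
  0-0-1 → 1 (borrow)
  1-1-1 → 1 (borrow)
  1-0-1 → 0
  1-0 → 1
  1-0 → 1
  1-1 → 0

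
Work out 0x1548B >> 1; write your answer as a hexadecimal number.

0xAA45

1 bits is not a whole number of base-16 digits; in binary: 10101010010001011 >> 1 = 1010101001000101.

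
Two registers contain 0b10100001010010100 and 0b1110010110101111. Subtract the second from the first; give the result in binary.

0b101110011100101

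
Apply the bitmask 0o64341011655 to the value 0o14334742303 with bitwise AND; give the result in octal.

AND each oct digit independently (no carries):
  1&6=0, 4&4=4, 3&3=3, 3&4=0, 4&1=0, 7&0=0, 4&1=0, 2&1=0, 3&6=2, 0&5=0, 3&5=1

0o04300000201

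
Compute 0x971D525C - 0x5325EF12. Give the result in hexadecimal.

0x43F7634A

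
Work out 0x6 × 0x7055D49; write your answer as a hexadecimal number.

0x2A202FB6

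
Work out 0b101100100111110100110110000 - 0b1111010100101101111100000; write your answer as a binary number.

0b11101010011000110111010000

Subtract column by column in base 2:
  0-0 → 0
  0-0 → 0
  0-0 → 0
  0-0 → 0
  1-0 → 1
  1-1 → 0
  0-1 → 1 (borrow)
  1-1-1 → 1 (borrow)
  1-1-1 → 1 (borrow)
  0-1-1 → 0 (borrow)
  0-0-1 → 1 (borrow)
  1-1-1 → 1 (borrow)
  0-1-1 → 0 (borrow)
  1-0-1 → 0
  1-1 → 0
  1-0 → 1
  1-0 → 1
  1-1 → 0
  0-0 → 0
  0-1 → 1 (borrow)
  1-0-1 → 0
  0-1 → 1 (borrow)
  0-1-1 → 0 (borrow)
  1-1-1 → 1 (borrow)
  1-1-1 → 1 (borrow)
  0-0-1 → 1 (borrow)
  1-0-1 → 0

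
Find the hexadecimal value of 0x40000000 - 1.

0x3FFFFFFF

The trailing 7 digits are 0, so subtracting 1 borrows through: they become F and the next digit up decrements.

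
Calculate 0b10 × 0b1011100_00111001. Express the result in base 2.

Multiply each base-2 digit by 2, carrying:
  1×2 = 2 → write 0 carry 1
  0×2+1 = 1 → write 1
  0×2 = 0 → write 0
  1×2 = 2 → write 0 carry 1
  1×2+1 = 3 → write 1 carry 1
  1×2+1 = 3 → write 1 carry 1
  0×2+1 = 1 → write 1
  0×2 = 0 → write 0
  0×2 = 0 → write 0
  0×2 = 0 → write 0
  1×2 = 2 → write 0 carry 1
  1×2+1 = 3 → write 1 carry 1
  1×2+1 = 3 → write 1 carry 1
  0×2+1 = 1 → write 1
  1×2 = 2 → write 0 carry 1
  remaining carry: 1

0b1011100001110010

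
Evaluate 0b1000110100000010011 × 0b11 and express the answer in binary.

Multiply each base-2 digit by 3, carrying:
  1×3 = 3 → write 1 carry 1
  1×3+1 = 4 → write 0 carry 2
  0×3+2 = 2 → write 0 carry 1
  0×3+1 = 1 → write 1
  1×3 = 3 → write 1 carry 1
  0×3+1 = 1 → write 1
  0×3 = 0 → write 0
  0×3 = 0 → write 0
  0×3 = 0 → write 0
  0×3 = 0 → write 0
  0×3 = 0 → write 0
  1×3 = 3 → write 1 carry 1
  0×3+1 = 1 → write 1
  1×3 = 3 → write 1 carry 1
  1×3+1 = 4 → write 0 carry 2
  0×3+2 = 2 → write 0 carry 1
  0×3+1 = 1 → write 1
  0×3 = 0 → write 0
  1×3 = 3 → write 1 carry 1
  remaining carry: 1

0b11010011100000111001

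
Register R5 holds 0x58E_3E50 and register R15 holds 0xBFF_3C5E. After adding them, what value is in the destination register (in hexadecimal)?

Add column by column in base 16, right to left:
  0+E = E
  5+5 = A
  E+C = A carry 1
  3+3+1 = 7
  E+F = D carry 1
  8+F+1 = 8 carry 1
  5+B+1 = 1 carry 1
  final carry 1

0x118D7AAE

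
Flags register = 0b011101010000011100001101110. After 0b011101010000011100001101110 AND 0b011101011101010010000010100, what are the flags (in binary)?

AND bit by bit (1 only where both bits are 1):
  011101010000011100001101110
& 011101011101010010000010100
= 011101010000010000000000100

0b011101010000010000000000100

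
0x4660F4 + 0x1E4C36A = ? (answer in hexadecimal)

Add column by column in base 16, right to left:
  4+A = E
  F+6 = 5 carry 1
  0+3+1 = 4
  6+C = 2 carry 1
  6+4+1 = B
  4+E = 2 carry 1
  0+1+1 = 2

0x22B245E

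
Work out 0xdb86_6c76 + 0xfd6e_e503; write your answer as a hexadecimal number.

0x1d8f55179

Add column by column in base 16, right to left:
  6+3 = 9
  7+0 = 7
  c+5 = 1 carry 1
  6+e+1 = 5 carry 1
  6+e+1 = 5 carry 1
  8+6+1 = f
  b+d = 8 carry 1
  d+f+1 = d carry 1
  final carry 1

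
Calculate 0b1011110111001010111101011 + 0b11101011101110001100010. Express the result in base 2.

0b1111100010111001001001101

Add column by column in base 2, right to left:
  1+0 = 1
  1+1 = 0 carry 1
  0+0+1 = 1
  1+0 = 1
  0+0 = 0
  1+1 = 0 carry 1
  1+1+1 = 1 carry 1
  1+0+1 = 0 carry 1
  1+0+1 = 0 carry 1
  0+0+1 = 1
  1+1 = 0 carry 1
  0+1+1 = 0 carry 1
  1+1+1 = 1 carry 1
  0+0+1 = 1
  0+1 = 1
  1+1 = 0 carry 1
  1+1+1 = 1 carry 1
  1+0+1 = 0 carry 1
  0+1+1 = 0 carry 1
  1+0+1 = 0 carry 1
  1+1+1 = 1 carry 1
  1+1+1 = 1 carry 1
  1+1+1 = 1 carry 1
  0+0+1 = 1
  1+0 = 1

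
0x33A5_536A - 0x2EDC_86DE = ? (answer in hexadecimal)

0x4C8CC8C

Subtract column by column in base 16:
  A-E → C (borrow)
  6-D-1 → 8 (borrow)
  3-6-1 → C (borrow)
  5-8-1 → C (borrow)
  5-C-1 → 8 (borrow)
  A-D-1 → C (borrow)
  3-E-1 → 4 (borrow)
  3-2-1 → 0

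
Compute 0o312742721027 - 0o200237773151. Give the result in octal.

Subtract column by column in base 8:
  7-1 → 6
  2-5 → 5 (borrow)
  0-1-1 → 6 (borrow)
  1-3-1 → 5 (borrow)
  2-7-1 → 2 (borrow)
  7-7-1 → 7 (borrow)
  2-7-1 → 2 (borrow)
  4-3-1 → 0
  7-2 → 5
  2-0 → 2
  1-0 → 1
  3-2 → 1

0o112502725656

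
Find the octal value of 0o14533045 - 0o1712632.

Subtract column by column in base 8:
  5-2 → 3
  4-3 → 1
  0-6 → 2 (borrow)
  3-2-1 → 0
  3-1 → 2
  5-7 → 6 (borrow)
  4-1-1 → 2
  1-0 → 1

0o12620213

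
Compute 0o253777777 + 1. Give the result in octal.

0o254000000

The trailing 6 digits are 7 (max in base 8), so adding 1 cascades: they roll to 0 and the next digit up increments.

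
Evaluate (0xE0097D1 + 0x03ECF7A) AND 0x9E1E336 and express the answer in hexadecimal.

0x8216302

Add column by column in base 16, right to left:
  1+A = B
  D+7 = 4 carry 1
  7+F+1 = 7 carry 1
  9+C+1 = 6 carry 1
  0+E+1 = F
  0+3 = 3
  E+0 = E
Sum = 0xE3F674B; now AND with 0x9E1E336:
  E&9=8, 3&E=2, F&1=1, 6&E=6, 7&3=3, 4&3=0, B&6=2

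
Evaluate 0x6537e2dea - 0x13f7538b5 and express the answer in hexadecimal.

Subtract column by column in base 16:
  a-5 → 5
  e-b → 3
  d-8 → 5
  2-3 → f (borrow)
  e-5-1 → 8
  7-7 → 0
  3-f → 4 (borrow)
  5-3-1 → 1
  6-1 → 5

0x51408f535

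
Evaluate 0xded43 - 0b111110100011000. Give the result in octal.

0xded43 = 0o3366503 in octal.
0b111110100011000 = 0o76430 in octal.
Subtract column by column in base 8:
  3-0 → 3
  0-3 → 5 (borrow)
  5-4-1 → 0
  6-6 → 0
  6-7 → 7 (borrow)
  3-0-1 → 2
  3-0 → 3

0o3270053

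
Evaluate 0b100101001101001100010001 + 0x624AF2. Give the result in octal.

0o75617003

0b100101001101001100010001 = 0o45151421 in octal.
0x624AF2 = 0o30445362 in octal.
Add column by column in base 8, right to left:
  1+2 = 3
  2+6 = 0 carry 1
  4+3+1 = 0 carry 1
  1+5+1 = 7
  5+4 = 1 carry 1
  1+4+1 = 6
  5+0 = 5
  4+3 = 7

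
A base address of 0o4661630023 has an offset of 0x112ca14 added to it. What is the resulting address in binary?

0b100111110110011111101000100111

0o4661630023 = 0b100110110001110011000000010011 in binary.
0x112ca14 = 0b1000100101100101000010100 in binary.
Add column by column in base 2, right to left:
  1+0 = 1
  1+0 = 1
  0+1 = 1
  0+0 = 0
  1+1 = 0 carry 1
  0+0+1 = 1
  0+0 = 0
  0+0 = 0
  0+0 = 0
  0+1 = 1
  0+0 = 0
  0+1 = 1
  1+0 = 1
  1+0 = 1
  0+1 = 1
  0+1 = 1
  1+0 = 1
  1+1 = 0 carry 1
  1+0+1 = 0 carry 1
  0+0+1 = 1
  0+1 = 1
  0+0 = 0
  1+0 = 1
  1+0 = 1
  0+1 = 1
  1+0 = 1
  1+0 = 1
  0+0 = 0
  0+0 = 0
  1+0 = 1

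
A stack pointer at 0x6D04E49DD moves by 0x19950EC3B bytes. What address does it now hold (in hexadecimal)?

0x8699F3618

Add column by column in base 16, right to left:
  D+B = 8 carry 1
  D+3+1 = 1 carry 1
  9+C+1 = 6 carry 1
  4+E+1 = 3 carry 1
  E+0+1 = F
  4+5 = 9
  0+9 = 9
  D+9 = 6 carry 1
  6+1+1 = 8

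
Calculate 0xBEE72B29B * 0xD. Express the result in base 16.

0x9B1BD311DF

Multiply each base-16 digit by 13, carrying:
  B×13 = 143 → write F carry 8
  9×13+8 = 125 → write D carry 7
  2×13+7 = 33 → write 1 carry 2
  B×13+2 = 145 → write 1 carry 9
  2×13+9 = 35 → write 3 carry 2
  7×13+2 = 93 → write D carry 5
  E×13+5 = 187 → write B carry 11
  E×13+11 = 193 → write 1 carry 12
  B×13+12 = 155 → write B carry 9
  remaining carry: 9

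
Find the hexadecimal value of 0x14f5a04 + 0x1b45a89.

0x303b48d

Add column by column in base 16, right to left:
  4+9 = d
  0+8 = 8
  a+a = 4 carry 1
  5+5+1 = b
  f+4 = 3 carry 1
  4+b+1 = 0 carry 1
  1+1+1 = 3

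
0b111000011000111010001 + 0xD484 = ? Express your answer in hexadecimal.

0x1D0655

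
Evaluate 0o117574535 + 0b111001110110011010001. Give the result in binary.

0b1010110111110011000101110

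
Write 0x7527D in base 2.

Expand each hex digit to 4 bits: 7=0111 5=0101 2=0010 7=0111 D=1101.

0b1110101001001111101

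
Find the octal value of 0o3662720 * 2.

0o7545640

Multiply each base-8 digit by 2, carrying:
  0×2 = 0 → write 0
  2×2 = 4 → write 4
  7×2 = 14 → write 6 carry 1
  2×2+1 = 5 → write 5
  6×2 = 12 → write 4 carry 1
  6×2+1 = 13 → write 5 carry 1
  3×2+1 = 7 → write 7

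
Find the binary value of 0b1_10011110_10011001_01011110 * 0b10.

0b11001111010011001010111100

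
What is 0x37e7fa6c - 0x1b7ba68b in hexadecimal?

Subtract column by column in base 16:
  c-b → 1
  6-8 → e (borrow)
  a-6-1 → 3
  f-a → 5
  7-b → c (borrow)
  e-7-1 → 6
  7-b → c (borrow)
  3-1-1 → 1

0x1c6c53e1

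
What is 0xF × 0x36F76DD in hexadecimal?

Multiply each base-16 digit by 15, carrying:
  D×15 = 195 → write 3 carry 12
  D×15+12 = 207 → write F carry 12
  6×15+12 = 102 → write 6 carry 6
  7×15+6 = 111 → write F carry 6
  F×15+6 = 231 → write 7 carry 14
  6×15+14 = 104 → write 8 carry 6
  3×15+6 = 51 → write 3 carry 3
  remaining carry: 3

0x3387F6F3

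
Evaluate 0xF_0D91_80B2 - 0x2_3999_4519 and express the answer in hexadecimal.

Subtract column by column in base 16:
  2-9 → 9 (borrow)
  B-1-1 → 9
  0-5 → B (borrow)
  8-4-1 → 3
  1-9 → 8 (borrow)
  9-9-1 → F (borrow)
  D-9-1 → 3
  0-3 → D (borrow)
  F-2-1 → C

0xCD3F83B99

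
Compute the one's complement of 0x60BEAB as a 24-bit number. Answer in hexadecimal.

Each hex digit d becomes F−d:
  6→9, 0→F, B→4, E→1, A→5, B→4

0x9F4154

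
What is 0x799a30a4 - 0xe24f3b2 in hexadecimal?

0x6b753cf2

Subtract column by column in base 16:
  4-2 → 2
  a-b → f (borrow)
  0-3-1 → c (borrow)
  3-f-1 → 3 (borrow)
  a-4-1 → 5
  9-2 → 7
  9-e → b (borrow)
  7-0-1 → 6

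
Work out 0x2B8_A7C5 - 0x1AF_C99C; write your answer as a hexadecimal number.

Subtract column by column in base 16:
  5-C → 9 (borrow)
  C-9-1 → 2
  7-9 → E (borrow)
  A-C-1 → D (borrow)
  8-F-1 → 8 (borrow)
  B-A-1 → 0
  2-1 → 1

0x108DE29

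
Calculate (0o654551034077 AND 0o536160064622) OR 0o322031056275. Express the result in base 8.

0o736171076277

0o654551034077 AND 0o536160064622 = 0o414140024022.
Then OR with 0o322031056275.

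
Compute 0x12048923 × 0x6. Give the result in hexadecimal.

0x6C1B36D2

Multiply each base-16 digit by 6, carrying:
  3×6 = 18 → write 2 carry 1
  2×6+1 = 13 → write D
  9×6 = 54 → write 6 carry 3
  8×6+3 = 51 → write 3 carry 3
  4×6+3 = 27 → write B carry 1
  0×6+1 = 1 → write 1
  2×6 = 12 → write C
  1×6 = 6 → write 6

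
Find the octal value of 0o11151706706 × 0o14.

0o156366522510

Multiply each base-8 digit by 12, carrying:
  6×12 = 72 → write 0 carry 9
  0×12+9 = 9 → write 1 carry 1
  7×12+1 = 85 → write 5 carry 10
  6×12+10 = 82 → write 2 carry 10
  0×12+10 = 10 → write 2 carry 1
  7×12+1 = 85 → write 5 carry 10
  1×12+10 = 22 → write 6 carry 2
  5×12+2 = 62 → write 6 carry 7
  1×12+7 = 19 → write 3 carry 2
  1×12+2 = 14 → write 6 carry 1
  1×12+1 = 13 → write 5 carry 1
  remaining carry: 1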